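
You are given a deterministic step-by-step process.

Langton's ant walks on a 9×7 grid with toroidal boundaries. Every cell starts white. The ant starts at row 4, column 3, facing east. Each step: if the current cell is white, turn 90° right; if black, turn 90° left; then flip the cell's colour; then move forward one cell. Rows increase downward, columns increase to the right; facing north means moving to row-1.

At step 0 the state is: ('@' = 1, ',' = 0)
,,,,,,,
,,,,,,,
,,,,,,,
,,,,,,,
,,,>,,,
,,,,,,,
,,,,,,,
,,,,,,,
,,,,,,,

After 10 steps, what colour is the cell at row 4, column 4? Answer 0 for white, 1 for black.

t=0: ,,,,,,,
,,,,,,,
,,,,,,,
,,,,,,,
,,,>,,,
,,,,,,,
,,,,,,,
,,,,,,,
,,,,,,,
t=1: ,,,,,,,
,,,,,,,
,,,,,,,
,,,,,,,
,,,@,,,
,,,v,,,
,,,,,,,
,,,,,,,
,,,,,,,
t=2: ,,,,,,,
,,,,,,,
,,,,,,,
,,,,,,,
,,,@,,,
,,<@,,,
,,,,,,,
,,,,,,,
,,,,,,,
t=3: ,,,,,,,
,,,,,,,
,,,,,,,
,,,,,,,
,,^@,,,
,,@@,,,
,,,,,,,
,,,,,,,
,,,,,,,
t=4: ,,,,,,,
,,,,,,,
,,,,,,,
,,,,,,,
,,@>,,,
,,@@,,,
,,,,,,,
,,,,,,,
,,,,,,,
t=5: ,,,,,,,
,,,,,,,
,,,,,,,
,,,^,,,
,,@,,,,
,,@@,,,
,,,,,,,
,,,,,,,
,,,,,,,
t=6: ,,,,,,,
,,,,,,,
,,,,,,,
,,,@>,,
,,@,,,,
,,@@,,,
,,,,,,,
,,,,,,,
,,,,,,,
t=7: ,,,,,,,
,,,,,,,
,,,,,,,
,,,@@,,
,,@,v,,
,,@@,,,
,,,,,,,
,,,,,,,
,,,,,,,
t=8: ,,,,,,,
,,,,,,,
,,,,,,,
,,,@@,,
,,@<@,,
,,@@,,,
,,,,,,,
,,,,,,,
,,,,,,,
t=9: ,,,,,,,
,,,,,,,
,,,,,,,
,,,^@,,
,,@@@,,
,,@@,,,
,,,,,,,
,,,,,,,
,,,,,,,
t=10: ,,,,,,,
,,,,,,,
,,,,,,,
,,<,@,,
,,@@@,,
,,@@,,,
,,,,,,,
,,,,,,,
,,,,,,,

1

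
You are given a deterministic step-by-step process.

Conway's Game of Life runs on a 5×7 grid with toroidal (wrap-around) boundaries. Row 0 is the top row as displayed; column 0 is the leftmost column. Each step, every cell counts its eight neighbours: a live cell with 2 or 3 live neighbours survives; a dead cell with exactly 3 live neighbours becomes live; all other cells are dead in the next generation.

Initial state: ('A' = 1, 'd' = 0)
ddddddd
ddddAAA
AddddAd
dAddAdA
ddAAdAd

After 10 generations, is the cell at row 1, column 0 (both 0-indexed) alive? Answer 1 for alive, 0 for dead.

1

gen 0: ddddddd
ddddAAA
AddddAd
dAddAdA
ddAAdAd
gen 1: dddAddA
ddddAAA
Adddddd
AAAAAdA
ddAAAAd
gen 2: ddAdddA
AdddAAA
ddAdddd
AdddddA
ddddddd
gen 3: AdddddA
AAdAdAA
dAddddd
ddddddd
AdddddA
gen 4: ddddddd
dAAddAd
dAAdddA
Adddddd
AdddddA
gen 5: AAddddA
AAAdddd
ddAdddA
ddddddd
AdddddA
gen 6: ddAdddd
ddAdddd
AdAdddd
AdddddA
dAddddA
gen 7: dAAdddd
ddAAddd
AdddddA
ddddddA
dAddddA
gen 8: AAdAddd
AdAAddd
AdddddA
dddddAA
dAAdddd
gen 9: AddAddd
ddAAddd
AAdddAd
dAdddAA
dAAdddA
gen 10: AddAddd
AdAAAdA
AAddAAd
dddddAd
dAAddAA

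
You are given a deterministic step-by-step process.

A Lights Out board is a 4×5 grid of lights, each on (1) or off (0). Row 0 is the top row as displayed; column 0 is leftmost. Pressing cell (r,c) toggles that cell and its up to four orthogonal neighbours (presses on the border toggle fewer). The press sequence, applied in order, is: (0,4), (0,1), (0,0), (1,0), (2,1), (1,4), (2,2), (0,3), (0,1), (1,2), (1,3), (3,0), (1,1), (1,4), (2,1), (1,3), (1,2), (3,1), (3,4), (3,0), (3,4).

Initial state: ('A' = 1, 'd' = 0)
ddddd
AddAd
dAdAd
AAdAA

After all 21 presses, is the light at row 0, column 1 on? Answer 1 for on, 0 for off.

k=0  ddddd
AddAd
dAdAd
AAdAA
k=1  dddAA
AddAA
dAdAd
AAdAA
k=2  AAAAA
AAdAA
dAdAd
AAdAA
k=3  ddAAA
dAdAA
dAdAd
AAdAA
k=4  AdAAA
AddAA
AAdAd
AAdAA
k=5  AdAAA
AAdAA
ddAAd
AddAA
k=6  AdAAd
AAddd
ddAAA
AddAA
k=7  AdAAd
AAAdd
dAddA
AdAAA
k=8  AdddA
AAAAd
dAddA
AdAAA
k=9  dAAdA
AdAAd
dAddA
AdAAA
k=10  dAddA
AAddd
dAAdA
AdAAA
k=11  dAdAA
AAAAA
dAAAA
AdAAA
k=12  dAdAA
AAAAA
AAAAA
dAAAA
k=13  dddAA
dddAA
AdAAA
dAAAA
k=14  dddAd
ddddd
AdAAd
dAAAA
k=15  dddAd
dAddd
dAdAd
ddAAA
k=16  ddddd
dAAAA
dAddd
ddAAA
k=17  ddAdd
ddddA
dAAdd
ddAAA
k=18  ddAdd
ddddA
ddAdd
AAdAA
k=19  ddAdd
ddddA
ddAdA
AAddd
k=20  ddAdd
ddddA
AdAdA
ddddd
k=21  ddAdd
ddddA
AdAdd
dddAA

0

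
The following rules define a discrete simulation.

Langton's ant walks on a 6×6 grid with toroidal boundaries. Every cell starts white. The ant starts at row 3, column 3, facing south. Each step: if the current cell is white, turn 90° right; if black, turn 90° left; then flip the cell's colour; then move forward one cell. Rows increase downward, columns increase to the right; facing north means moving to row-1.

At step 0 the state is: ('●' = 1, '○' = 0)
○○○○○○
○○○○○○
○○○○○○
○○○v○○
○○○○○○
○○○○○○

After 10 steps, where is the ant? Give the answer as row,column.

gen 0: ○○○○○○
○○○○○○
○○○○○○
○○○v○○
○○○○○○
○○○○○○
gen 1: ○○○○○○
○○○○○○
○○○○○○
○○<●○○
○○○○○○
○○○○○○
gen 2: ○○○○○○
○○○○○○
○○^○○○
○○●●○○
○○○○○○
○○○○○○
gen 3: ○○○○○○
○○○○○○
○○●>○○
○○●●○○
○○○○○○
○○○○○○
gen 4: ○○○○○○
○○○○○○
○○●●○○
○○●v○○
○○○○○○
○○○○○○
gen 5: ○○○○○○
○○○○○○
○○●●○○
○○●○>○
○○○○○○
○○○○○○
gen 6: ○○○○○○
○○○○○○
○○●●○○
○○●○●○
○○○○v○
○○○○○○
gen 7: ○○○○○○
○○○○○○
○○●●○○
○○●○●○
○○○<●○
○○○○○○
gen 8: ○○○○○○
○○○○○○
○○●●○○
○○●^●○
○○○●●○
○○○○○○
gen 9: ○○○○○○
○○○○○○
○○●●○○
○○●●>○
○○○●●○
○○○○○○
gen 10: ○○○○○○
○○○○○○
○○●●^○
○○●●○○
○○○●●○
○○○○○○

2,4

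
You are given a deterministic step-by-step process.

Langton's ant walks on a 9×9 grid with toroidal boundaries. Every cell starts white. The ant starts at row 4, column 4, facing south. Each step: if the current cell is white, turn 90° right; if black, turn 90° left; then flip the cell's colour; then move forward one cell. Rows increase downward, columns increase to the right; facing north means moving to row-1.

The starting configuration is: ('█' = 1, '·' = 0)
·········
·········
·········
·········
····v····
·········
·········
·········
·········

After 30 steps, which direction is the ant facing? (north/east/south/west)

south

gen 0: ·········
·········
·········
·········
····v····
·········
·········
·········
·········
gen 1: ·········
·········
·········
·········
···<█····
·········
·········
·········
·········
gen 2: ·········
·········
·········
···^·····
···██····
·········
·········
·········
·········
gen 3: ·········
·········
·········
···█>····
···██····
·········
·········
·········
·········
gen 4: ·········
·········
·········
···██····
···█v····
·········
·········
·········
·········
gen 5: ·········
·········
·········
···██····
···█·>···
·········
·········
·········
·········
gen 6: ·········
·········
·········
···██····
···█·█···
·····v···
·········
·········
·········
gen 7: ·········
·········
·········
···██····
···█·█···
····<█···
·········
·········
·········
gen 8: ·········
·········
·········
···██····
···█^█···
····██···
·········
·········
·········
gen 9: ·········
·········
·········
···██····
···██>···
····██···
·········
·········
·········
gen 10: ·········
·········
·········
···██^···
···██····
····██···
·········
·········
·········
gen 11: ·········
·········
·········
···███>··
···██····
····██···
·········
·········
·········
gen 12: ·········
·········
·········
···████··
···██·v··
····██···
·········
·········
·········
gen 13: ·········
·········
·········
···████··
···██<█··
····██···
·········
·········
·········
gen 14: ·········
·········
·········
···██^█··
···████··
····██···
·········
·········
·········
gen 15: ·········
·········
·········
···█<·█··
···████··
····██···
·········
·········
·········
gen 16: ·········
·········
·········
···█··█··
···█v██··
····██···
·········
·········
·········
gen 17: ·········
·········
·········
···█··█··
···█·>█··
····██···
·········
·········
·········
gen 18: ·········
·········
·········
···█·^█··
···█··█··
····██···
·········
·········
·········
gen 19: ·········
·········
·········
···█·█>··
···█··█··
····██···
·········
·········
·········
gen 20: ·········
·········
······^··
···█·█···
···█··█··
····██···
·········
·········
·········
gen 21: ·········
·········
······█>·
···█·█···
···█··█··
····██···
·········
·········
·········
gen 22: ·········
·········
······██·
···█·█·v·
···█··█··
····██···
·········
·········
·········
gen 23: ·········
·········
······██·
···█·█<█·
···█··█··
····██···
·········
·········
·········
gen 24: ·········
·········
······^█·
···█·███·
···█··█··
····██···
·········
·········
·········
gen 25: ·········
·········
·····<·█·
···█·███·
···█··█··
····██···
·········
·········
·········
gen 26: ·········
·····^···
·····█·█·
···█·███·
···█··█··
····██···
·········
·········
·········
gen 27: ·········
·····█>··
·····█·█·
···█·███·
···█··█··
····██···
·········
·········
·········
gen 28: ·········
·····██··
·····█v█·
···█·███·
···█··█··
····██···
·········
·········
·········
gen 29: ·········
·····██··
·····<██·
···█·███·
···█··█··
····██···
·········
·········
·········
gen 30: ·········
·····██··
······██·
···█·v██·
···█··█··
····██···
·········
·········
·········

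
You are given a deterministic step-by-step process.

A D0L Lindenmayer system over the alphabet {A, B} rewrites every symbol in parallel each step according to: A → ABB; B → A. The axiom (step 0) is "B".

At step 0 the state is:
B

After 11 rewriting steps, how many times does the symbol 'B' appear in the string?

step 0: B
step 1: A
step 2: ABB
step 3: ABBAA
step 4: ABBAAABBABB
step 5: ABBAAABBABBABBAAABBAA
step 6: ABBAAABBABBABBAAABBAAABBAAABBABBABBAAABBABB
step 7: ABBAAABBABBABBAAABBAAABBAAABBABBABBAAABBABBABBAAABBABBABBAAABBAAABBAAABBABBABBAAABBAA
step 8: ABBAAABBABBABBAAABBAAABBAAABBABBABBAAABBABBABBAAABBABBABBA…BABBABBAAABBABBABBAAABBABBABBAAABBAAABBAAABBABBABBAAABBABB  (len 171)
step 9: ABBAAABBABBABBAAABBAAABBAAABBABBABBAAABBABBABBAAABBABBABBA…BBABBABBAAABBABBABBAAABBABBABBAAABBAAABBAAABBABBABBAAABBAA  (len 341)
step 10: ABBAAABBABBABBAAABBAAABBAAABBABBABBAAABBABBABBAAABBABBABBA…BABBABBAAABBABBABBAAABBABBABBAAABBAAABBAAABBABBABBAAABBABB  (len 683)
step 11: ABBAAABBABBABBAAABBAAABBAAABBABBABBAAABBABBABBAAABBABBABBA…BBABBABBAAABBABBABBAAABBABBABBAAABBAAABBAAABBABBABBAAABBAA  (len 1365)

682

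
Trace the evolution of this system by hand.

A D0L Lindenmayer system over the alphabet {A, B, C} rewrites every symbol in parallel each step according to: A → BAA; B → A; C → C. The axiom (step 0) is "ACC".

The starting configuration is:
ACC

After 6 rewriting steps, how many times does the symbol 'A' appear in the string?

169

0) ACC
1) BAACC
2) ABAABAACC
3) BAAABAABAAABAABAACC
4) ABAABAABAAABAABAAABAABAABAAABAABAAABAABAACC
5) BAAABAABAAABAABAAABAABAABAAABAABAAABAABAABAAABAABAAABAABAAABAABAABAAABAABAAABAABAABAAABAABAAABAABAACC
6) ABAABAABAAABAABAAABAABAABAAABAABAAABAABAABAAABAABAAABAABAA…AABAABAAABAABAAABAABAABAAABAABAAABAABAABAAABAABAAABAABAACC  (len 241)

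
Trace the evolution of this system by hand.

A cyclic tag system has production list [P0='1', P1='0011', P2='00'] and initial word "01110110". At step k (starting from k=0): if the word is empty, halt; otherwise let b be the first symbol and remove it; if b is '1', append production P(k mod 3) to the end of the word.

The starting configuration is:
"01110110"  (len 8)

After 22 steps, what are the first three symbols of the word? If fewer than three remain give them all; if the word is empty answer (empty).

k=0  "01110110"  (len 8)
k=1  "1110110"  (len 7)
k=2  "1101100011"  (len 10)
k=3  "10110001100"  (len 11)
k=4  "01100011001"  (len 11)
k=5  "1100011001"  (len 10)
k=6  "10001100100"  (len 11)
k=7  "00011001001"  (len 11)
k=8  "0011001001"  (len 10)
k=9  "011001001"  (len 9)
k=10  "11001001"  (len 8)
k=11  "10010010011"  (len 11)
k=12  "001001001100"  (len 12)
k=13  "01001001100"  (len 11)
k=14  "1001001100"  (len 10)
k=15  "00100110000"  (len 11)
k=16  "0100110000"  (len 10)
k=17  "100110000"  (len 9)
k=18  "0011000000"  (len 10)
k=19  "011000000"  (len 9)
k=20  "11000000"  (len 8)
k=21  "100000000"  (len 9)
k=22  "000000001"  (len 9)

000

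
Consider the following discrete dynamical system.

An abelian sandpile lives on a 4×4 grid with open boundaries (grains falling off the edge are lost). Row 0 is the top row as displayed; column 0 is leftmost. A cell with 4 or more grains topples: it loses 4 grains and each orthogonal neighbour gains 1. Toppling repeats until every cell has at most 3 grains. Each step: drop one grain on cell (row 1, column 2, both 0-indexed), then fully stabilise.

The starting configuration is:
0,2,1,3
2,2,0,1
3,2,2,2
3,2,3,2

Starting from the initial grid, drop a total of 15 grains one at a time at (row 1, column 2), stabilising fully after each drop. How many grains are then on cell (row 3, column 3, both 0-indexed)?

0

k=0  0,2,1,3
2,2,0,1
3,2,2,2
3,2,3,2
k=1  0,2,1,3
2,2,1,1
3,2,2,2
3,2,3,2
k=2  0,2,1,3
2,2,2,1
3,2,2,2
3,2,3,2
k=3  0,2,1,3
2,2,3,1
3,2,2,2
3,2,3,2
k=4  0,2,2,3
2,3,0,2
3,2,3,2
3,2,3,2
k=5  0,2,2,3
2,3,1,2
3,2,3,2
3,2,3,2
k=6  0,2,2,3
2,3,2,2
3,2,3,2
3,2,3,2
k=7  0,2,2,3
2,3,3,2
3,2,3,2
3,2,3,2
k=8  1,3,3,3
0,2,2,3
2,2,2,3
1,1,1,3
k=9  1,3,3,3
0,2,3,3
2,2,2,3
1,1,1,3
k=10  2,1,3,1
1,2,0,3
3,0,2,2
1,2,3,0
k=11  2,1,3,1
1,2,1,3
3,0,2,2
1,2,3,0
k=12  2,1,3,1
1,2,2,3
3,0,2,2
1,2,3,0
k=13  2,1,3,1
1,2,3,3
3,0,2,2
1,2,3,0
k=14  2,2,0,3
1,3,2,0
3,0,3,3
1,2,3,0
k=15  2,2,0,3
1,3,3,0
3,0,3,3
1,2,3,0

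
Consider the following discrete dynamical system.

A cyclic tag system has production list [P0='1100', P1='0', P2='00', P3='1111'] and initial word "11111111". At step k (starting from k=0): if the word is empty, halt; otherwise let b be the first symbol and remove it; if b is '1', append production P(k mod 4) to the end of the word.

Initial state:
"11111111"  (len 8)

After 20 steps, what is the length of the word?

30

k=0  "11111111"  (len 8)
k=1  "11111111100"  (len 11)
k=2  "11111111000"  (len 11)
k=3  "111111100000"  (len 12)
k=4  "111111000001111"  (len 15)
k=5  "111110000011111100"  (len 18)
k=6  "111100000111111000"  (len 18)
k=7  "1110000011111100000"  (len 19)
k=8  "1100000111111000001111"  (len 22)
k=9  "1000001111110000011111100"  (len 25)
k=10  "0000011111100000111111000"  (len 25)
k=11  "000011111100000111111000"  (len 24)
k=12  "00011111100000111111000"  (len 23)
k=13  "0011111100000111111000"  (len 22)
k=14  "011111100000111111000"  (len 21)
k=15  "11111100000111111000"  (len 20)
k=16  "11111000001111110001111"  (len 23)
k=17  "11110000011111100011111100"  (len 26)
k=18  "11100000111111000111111000"  (len 26)
k=19  "110000011111100011111100000"  (len 27)
k=20  "100000111111000111111000001111"  (len 30)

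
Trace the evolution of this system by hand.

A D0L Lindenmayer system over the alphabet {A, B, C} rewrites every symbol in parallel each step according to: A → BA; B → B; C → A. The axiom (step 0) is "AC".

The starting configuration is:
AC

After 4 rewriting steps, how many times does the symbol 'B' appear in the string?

t=0: AC
t=1: BAA
t=2: BBABA
t=3: BBBABBA
t=4: BBBBABBBA

7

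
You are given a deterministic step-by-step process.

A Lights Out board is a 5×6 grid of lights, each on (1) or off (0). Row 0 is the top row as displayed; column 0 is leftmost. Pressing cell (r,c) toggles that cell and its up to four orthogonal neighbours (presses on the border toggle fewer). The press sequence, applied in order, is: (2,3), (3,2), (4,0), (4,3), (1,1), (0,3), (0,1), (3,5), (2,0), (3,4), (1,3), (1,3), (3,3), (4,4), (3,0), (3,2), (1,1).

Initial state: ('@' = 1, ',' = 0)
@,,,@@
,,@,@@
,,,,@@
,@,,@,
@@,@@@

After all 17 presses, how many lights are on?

17

[0] @,,,@@
,,@,@@
,,,,@@
,@,,@,
@@,@@@
[1] @,,,@@
,,@@@@
,,@@,@
,@,@@,
@@,@@@
[2] @,,,@@
,,@@@@
,,,@,@
,,@,@,
@@@@@@
[3] @,,,@@
,,@@@@
,,,@,@
@,@,@,
,,@@@@
[4] @,,,@@
,,@@@@
,,,@,@
@,@@@,
,,,,,@
[5] @@,,@@
@@,@@@
,@,@,@
@,@@@,
,,,,,@
[6] @@@@,@
@@,,@@
,@,@,@
@,@@@,
,,,,,@
[7] ,,,@,@
@,,,@@
,@,@,@
@,@@@,
,,,,,@
[8] ,,,@,@
@,,,@@
,@,@,,
@,@@,@
,,,,,,
[9] ,,,@,@
,,,,@@
@,,@,,
,,@@,@
,,,,,,
[10] ,,,@,@
,,,,@@
@,,@@,
,,@,@,
,,,,@,
[11] ,,,,,@
,,@@,@
@,,,@,
,,@,@,
,,,,@,
[12] ,,,@,@
,,,,@@
@,,@@,
,,@,@,
,,,,@,
[13] ,,,@,@
,,,,@@
@,,,@,
,,,@,,
,,,@@,
[14] ,,,@,@
,,,,@@
@,,,@,
,,,@@,
,,,,,@
[15] ,,,@,@
,,,,@@
,,,,@,
@@,@@,
@,,,,@
[16] ,,,@,@
,,,,@@
,,@,@,
@,@,@,
@,@,,@
[17] ,@,@,@
@@@,@@
,@@,@,
@,@,@,
@,@,,@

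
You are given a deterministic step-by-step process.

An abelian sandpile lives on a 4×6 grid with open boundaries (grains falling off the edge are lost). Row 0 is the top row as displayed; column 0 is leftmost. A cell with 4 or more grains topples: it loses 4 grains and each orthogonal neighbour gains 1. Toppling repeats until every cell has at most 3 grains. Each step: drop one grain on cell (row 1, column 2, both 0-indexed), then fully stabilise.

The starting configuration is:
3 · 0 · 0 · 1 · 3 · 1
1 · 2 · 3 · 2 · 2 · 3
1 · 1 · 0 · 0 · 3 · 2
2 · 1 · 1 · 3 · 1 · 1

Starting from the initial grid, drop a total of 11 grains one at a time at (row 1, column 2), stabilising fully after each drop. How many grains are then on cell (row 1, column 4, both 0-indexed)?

t=0: 3 · 0 · 0 · 1 · 3 · 1
1 · 2 · 3 · 2 · 2 · 3
1 · 1 · 0 · 0 · 3 · 2
2 · 1 · 1 · 3 · 1 · 1
t=1: 3 · 0 · 1 · 1 · 3 · 1
1 · 3 · 0 · 3 · 2 · 3
1 · 1 · 1 · 0 · 3 · 2
2 · 1 · 1 · 3 · 1 · 1
t=2: 3 · 0 · 1 · 1 · 3 · 1
1 · 3 · 1 · 3 · 2 · 3
1 · 1 · 1 · 0 · 3 · 2
2 · 1 · 1 · 3 · 1 · 1
t=3: 3 · 0 · 1 · 1 · 3 · 1
1 · 3 · 2 · 3 · 2 · 3
1 · 1 · 1 · 0 · 3 · 2
2 · 1 · 1 · 3 · 1 · 1
t=4: 3 · 0 · 1 · 1 · 3 · 1
1 · 3 · 3 · 3 · 2 · 3
1 · 1 · 1 · 0 · 3 · 2
2 · 1 · 1 · 3 · 1 · 1
t=5: 3 · 1 · 2 · 2 · 3 · 1
2 · 0 · 2 · 0 · 3 · 3
1 · 2 · 2 · 1 · 3 · 2
2 · 1 · 1 · 3 · 1 · 1
t=6: 3 · 1 · 2 · 2 · 3 · 1
2 · 0 · 3 · 0 · 3 · 3
1 · 2 · 2 · 1 · 3 · 2
2 · 1 · 1 · 3 · 1 · 1
t=7: 3 · 1 · 3 · 2 · 3 · 1
2 · 1 · 0 · 1 · 3 · 3
1 · 2 · 3 · 1 · 3 · 2
2 · 1 · 1 · 3 · 1 · 1
t=8: 3 · 1 · 3 · 2 · 3 · 1
2 · 1 · 1 · 1 · 3 · 3
1 · 2 · 3 · 1 · 3 · 2
2 · 1 · 1 · 3 · 1 · 1
t=9: 3 · 1 · 3 · 2 · 3 · 1
2 · 1 · 2 · 1 · 3 · 3
1 · 2 · 3 · 1 · 3 · 2
2 · 1 · 1 · 3 · 1 · 1
t=10: 3 · 1 · 3 · 2 · 3 · 1
2 · 1 · 3 · 1 · 3 · 3
1 · 2 · 3 · 1 · 3 · 2
2 · 1 · 1 · 3 · 1 · 1
t=11: 3 · 2 · 0 · 3 · 3 · 1
2 · 2 · 2 · 2 · 3 · 3
1 · 3 · 0 · 2 · 3 · 2
2 · 1 · 2 · 3 · 1 · 1

3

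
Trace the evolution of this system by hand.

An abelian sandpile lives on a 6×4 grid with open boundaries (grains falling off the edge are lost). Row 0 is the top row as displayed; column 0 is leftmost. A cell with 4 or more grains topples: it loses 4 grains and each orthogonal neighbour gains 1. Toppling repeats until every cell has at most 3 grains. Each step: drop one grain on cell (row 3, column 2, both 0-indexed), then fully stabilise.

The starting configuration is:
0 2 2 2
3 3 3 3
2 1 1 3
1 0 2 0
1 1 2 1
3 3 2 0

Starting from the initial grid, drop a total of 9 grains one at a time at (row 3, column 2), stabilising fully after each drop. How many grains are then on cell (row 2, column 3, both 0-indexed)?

gen 0: 0 2 2 2
3 3 3 3
2 1 1 3
1 0 2 0
1 1 2 1
3 3 2 0
gen 1: 0 2 2 2
3 3 3 3
2 1 1 3
1 0 3 0
1 1 2 1
3 3 2 0
gen 2: 0 2 2 2
3 3 3 3
2 1 2 3
1 1 0 1
1 1 3 1
3 3 2 0
gen 3: 0 2 2 2
3 3 3 3
2 1 2 3
1 1 1 1
1 1 3 1
3 3 2 0
gen 4: 0 2 2 2
3 3 3 3
2 1 2 3
1 1 2 1
1 1 3 1
3 3 2 0
gen 5: 0 2 2 2
3 3 3 3
2 1 2 3
1 1 3 1
1 1 3 1
3 3 2 0
gen 6: 0 2 2 2
3 3 3 3
2 1 3 3
1 2 1 2
1 2 0 2
3 3 3 0
gen 7: 0 2 2 2
3 3 3 3
2 1 3 3
1 2 2 2
1 2 0 2
3 3 3 0
gen 8: 0 2 2 2
3 3 3 3
2 1 3 3
1 2 3 2
1 2 0 2
3 3 3 0
gen 9: 1 3 3 3
0 1 2 1
3 3 2 2
1 3 2 0
1 2 1 3
3 3 3 0

2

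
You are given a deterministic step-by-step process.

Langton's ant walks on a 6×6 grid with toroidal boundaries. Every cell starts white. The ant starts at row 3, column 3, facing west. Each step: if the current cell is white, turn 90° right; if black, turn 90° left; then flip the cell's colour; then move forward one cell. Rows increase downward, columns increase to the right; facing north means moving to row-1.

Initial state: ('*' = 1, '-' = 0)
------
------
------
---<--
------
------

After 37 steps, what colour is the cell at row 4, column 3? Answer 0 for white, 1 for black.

step 0: ------
------
------
---<--
------
------
step 1: ------
------
---^--
---*--
------
------
step 2: ------
------
---*>-
---*--
------
------
step 3: ------
------
---**-
---*v-
------
------
step 4: ------
------
---**-
---<*-
------
------
step 5: ------
------
---**-
----*-
---v--
------
step 6: ------
------
---**-
----*-
--<*--
------
step 7: ------
------
---**-
--^-*-
--**--
------
step 8: ------
------
---**-
--*>*-
--**--
------
step 9: ------
------
---**-
--***-
--*v--
------
step 10: ------
------
---**-
--***-
--*->-
------
step 11: ------
------
---**-
--***-
--*-*-
----v-
step 12: ------
------
---**-
--***-
--*-*-
---<*-
step 13: ------
------
---**-
--***-
--*^*-
---**-
step 14: ------
------
---**-
--***-
--**>-
---**-
step 15: ------
------
---**-
--**^-
--**--
---**-
step 16: ------
------
---**-
--*<--
--**--
---**-
step 17: ------
------
---**-
--*---
--*v--
---**-
step 18: ------
------
---**-
--*---
--*->-
---**-
step 19: ------
------
---**-
--*---
--*-*-
---*v-
step 20: ------
------
---**-
--*---
--*-*-
---*->
step 21: -----v
------
---**-
--*---
--*-*-
---*-*
step 22: ----<*
------
---**-
--*---
--*-*-
---*-*
step 23: ----**
------
---**-
--*---
--*-*-
---*^*
step 24: ----**
------
---**-
--*---
--*-*-
---**>
step 25: ----**
------
---**-
--*---
--*-*^
---**-
step 26: ----**
------
---**-
--*---
>-*-**
---**-
step 27: ----**
------
---**-
--*---
*-*-**
v--**-
step 28: ----**
------
---**-
--*---
*-*-**
*--**<
step 29: ----**
------
---**-
--*---
*-*-*^
*--***
step 30: ----**
------
---**-
--*---
*-*-<-
*--***
step 31: ----**
------
---**-
--*---
*-*---
*--*v*
step 32: ----**
------
---**-
--*---
*-*---
*--*->
step 33: ----**
------
---**-
--*---
*-*--^
*--*--
step 34: ----**
------
---**-
--*---
>-*--*
*--*--
step 35: ----**
------
---**-
^-*---
--*--*
*--*--
step 36: ----**
------
---**-
*>*---
--*--*
*--*--
step 37: ----**
------
---**-
***---
-v*--*
*--*--

0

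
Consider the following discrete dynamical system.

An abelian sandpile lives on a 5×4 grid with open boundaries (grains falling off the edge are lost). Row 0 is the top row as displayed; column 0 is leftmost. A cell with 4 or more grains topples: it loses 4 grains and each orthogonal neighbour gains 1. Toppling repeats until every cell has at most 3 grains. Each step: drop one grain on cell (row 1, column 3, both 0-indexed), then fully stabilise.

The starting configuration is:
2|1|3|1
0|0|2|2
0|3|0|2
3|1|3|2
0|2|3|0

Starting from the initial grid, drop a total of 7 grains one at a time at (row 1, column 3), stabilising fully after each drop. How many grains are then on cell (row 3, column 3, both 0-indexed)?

3

gen 0: 2|1|3|1
0|0|2|2
0|3|0|2
3|1|3|2
0|2|3|0
gen 1: 2|1|3|1
0|0|2|3
0|3|0|2
3|1|3|2
0|2|3|0
gen 2: 2|1|3|2
0|0|3|0
0|3|0|3
3|1|3|2
0|2|3|0
gen 3: 2|1|3|2
0|0|3|1
0|3|0|3
3|1|3|2
0|2|3|0
gen 4: 2|1|3|2
0|0|3|2
0|3|0|3
3|1|3|2
0|2|3|0
gen 5: 2|1|3|2
0|0|3|3
0|3|0|3
3|1|3|2
0|2|3|0
gen 6: 2|2|1|0
0|1|1|3
0|3|2|0
3|1|3|3
0|2|3|0
gen 7: 2|2|1|1
0|1|2|0
0|3|2|1
3|1|3|3
0|2|3|0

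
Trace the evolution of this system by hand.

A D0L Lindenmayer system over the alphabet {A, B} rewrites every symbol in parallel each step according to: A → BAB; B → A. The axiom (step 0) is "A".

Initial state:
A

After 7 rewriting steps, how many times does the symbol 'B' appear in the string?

t=0: A
t=1: BAB
t=2: ABABA
t=3: BABABABABAB
t=4: ABABABABABABABABABABA
t=5: BABABABABABABABABABABABABABABABABABABABABAB
t=6: ABABABABABABABABABABABABABABABABABABABABABABABABABABABABABABABABABABABABABABABABABABA
t=7: BABABABABABABABABABABABABABABABABABABABABABABABABABABABABA…ABABABABABABABABABABABABABABABABABABABABABABABABABABABABAB  (len 171)

86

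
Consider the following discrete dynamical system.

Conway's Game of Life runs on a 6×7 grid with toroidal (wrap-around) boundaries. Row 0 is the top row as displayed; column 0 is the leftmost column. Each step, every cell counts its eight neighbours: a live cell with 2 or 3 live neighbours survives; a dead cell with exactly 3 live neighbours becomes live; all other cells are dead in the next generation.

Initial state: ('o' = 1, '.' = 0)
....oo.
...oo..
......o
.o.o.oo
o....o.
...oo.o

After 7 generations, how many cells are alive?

step 0: ....oo.
...oo..
......o
.o.o.oo
o....o.
...oo.o
step 1: .......
...oo..
o.oo..o
....oo.
o.oo...
...o..o
step 2: ...oo..
..ooo..
..o...o
o...oo.
..oo.oo
..oo...
step 3: .......
..o.oo.
.oo...o
ooo.o..
.oo..oo
.....o.
step 4: ....oo.
.ooo.o.
....o.o
.......
..ooooo
.....oo
step 5: ..oo...
..oo..o
..oooo.
......o
...oo.o
.......
step 6: ..oo...
.o...o.
..o.ooo
..o...o
.....o.
..o.o..
step 7: .oooo..
.o...oo
ooooo.o
...oo.o
...o.o.
..o.o..

20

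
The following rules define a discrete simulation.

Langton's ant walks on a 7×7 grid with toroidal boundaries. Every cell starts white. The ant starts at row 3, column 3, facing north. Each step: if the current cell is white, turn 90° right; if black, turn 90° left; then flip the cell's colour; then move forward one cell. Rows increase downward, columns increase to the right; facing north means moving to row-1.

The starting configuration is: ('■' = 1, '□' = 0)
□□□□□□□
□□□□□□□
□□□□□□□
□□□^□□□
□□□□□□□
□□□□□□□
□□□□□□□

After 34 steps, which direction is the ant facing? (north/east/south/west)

step 0: □□□□□□□
□□□□□□□
□□□□□□□
□□□^□□□
□□□□□□□
□□□□□□□
□□□□□□□
step 1: □□□□□□□
□□□□□□□
□□□□□□□
□□□■>□□
□□□□□□□
□□□□□□□
□□□□□□□
step 2: □□□□□□□
□□□□□□□
□□□□□□□
□□□■■□□
□□□□v□□
□□□□□□□
□□□□□□□
step 3: □□□□□□□
□□□□□□□
□□□□□□□
□□□■■□□
□□□<■□□
□□□□□□□
□□□□□□□
step 4: □□□□□□□
□□□□□□□
□□□□□□□
□□□^■□□
□□□■■□□
□□□□□□□
□□□□□□□
step 5: □□□□□□□
□□□□□□□
□□□□□□□
□□<□■□□
□□□■■□□
□□□□□□□
□□□□□□□
step 6: □□□□□□□
□□□□□□□
□□^□□□□
□□■□■□□
□□□■■□□
□□□□□□□
□□□□□□□
step 7: □□□□□□□
□□□□□□□
□□■>□□□
□□■□■□□
□□□■■□□
□□□□□□□
□□□□□□□
step 8: □□□□□□□
□□□□□□□
□□■■□□□
□□■v■□□
□□□■■□□
□□□□□□□
□□□□□□□
step 9: □□□□□□□
□□□□□□□
□□■■□□□
□□<■■□□
□□□■■□□
□□□□□□□
□□□□□□□
step 10: □□□□□□□
□□□□□□□
□□■■□□□
□□□■■□□
□□v■■□□
□□□□□□□
□□□□□□□
step 11: □□□□□□□
□□□□□□□
□□■■□□□
□□□■■□□
□<■■■□□
□□□□□□□
□□□□□□□
step 12: □□□□□□□
□□□□□□□
□□■■□□□
□^□■■□□
□■■■■□□
□□□□□□□
□□□□□□□
step 13: □□□□□□□
□□□□□□□
□□■■□□□
□■>■■□□
□■■■■□□
□□□□□□□
□□□□□□□
step 14: □□□□□□□
□□□□□□□
□□■■□□□
□■■■■□□
□■v■■□□
□□□□□□□
□□□□□□□
step 15: □□□□□□□
□□□□□□□
□□■■□□□
□■■■■□□
□■□>■□□
□□□□□□□
□□□□□□□
step 16: □□□□□□□
□□□□□□□
□□■■□□□
□■■^■□□
□■□□■□□
□□□□□□□
□□□□□□□
step 17: □□□□□□□
□□□□□□□
□□■■□□□
□■<□■□□
□■□□■□□
□□□□□□□
□□□□□□□
step 18: □□□□□□□
□□□□□□□
□□■■□□□
□■□□■□□
□■v□■□□
□□□□□□□
□□□□□□□
step 19: □□□□□□□
□□□□□□□
□□■■□□□
□■□□■□□
□<■□■□□
□□□□□□□
□□□□□□□
step 20: □□□□□□□
□□□□□□□
□□■■□□□
□■□□■□□
□□■□■□□
□v□□□□□
□□□□□□□
step 21: □□□□□□□
□□□□□□□
□□■■□□□
□■□□■□□
□□■□■□□
<■□□□□□
□□□□□□□
step 22: □□□□□□□
□□□□□□□
□□■■□□□
□■□□■□□
^□■□■□□
■■□□□□□
□□□□□□□
step 23: □□□□□□□
□□□□□□□
□□■■□□□
□■□□■□□
■>■□■□□
■■□□□□□
□□□□□□□
step 24: □□□□□□□
□□□□□□□
□□■■□□□
□■□□■□□
■■■□■□□
■v□□□□□
□□□□□□□
step 25: □□□□□□□
□□□□□□□
□□■■□□□
□■□□■□□
■■■□■□□
■□>□□□□
□□□□□□□
step 26: □□□□□□□
□□□□□□□
□□■■□□□
□■□□■□□
■■■□■□□
■□■□□□□
□□v□□□□
step 27: □□□□□□□
□□□□□□□
□□■■□□□
□■□□■□□
■■■□■□□
■□■□□□□
□<■□□□□
step 28: □□□□□□□
□□□□□□□
□□■■□□□
□■□□■□□
■■■□■□□
■^■□□□□
□■■□□□□
step 29: □□□□□□□
□□□□□□□
□□■■□□□
□■□□■□□
■■■□■□□
■■>□□□□
□■■□□□□
step 30: □□□□□□□
□□□□□□□
□□■■□□□
□■□□■□□
■■^□■□□
■■□□□□□
□■■□□□□
step 31: □□□□□□□
□□□□□□□
□□■■□□□
□■□□■□□
■<□□■□□
■■□□□□□
□■■□□□□
step 32: □□□□□□□
□□□□□□□
□□■■□□□
□■□□■□□
■□□□■□□
■v□□□□□
□■■□□□□
step 33: □□□□□□□
□□□□□□□
□□■■□□□
□■□□■□□
■□□□■□□
■□>□□□□
□■■□□□□
step 34: □□□□□□□
□□□□□□□
□□■■□□□
□■□□■□□
■□□□■□□
■□■□□□□
□■v□□□□

south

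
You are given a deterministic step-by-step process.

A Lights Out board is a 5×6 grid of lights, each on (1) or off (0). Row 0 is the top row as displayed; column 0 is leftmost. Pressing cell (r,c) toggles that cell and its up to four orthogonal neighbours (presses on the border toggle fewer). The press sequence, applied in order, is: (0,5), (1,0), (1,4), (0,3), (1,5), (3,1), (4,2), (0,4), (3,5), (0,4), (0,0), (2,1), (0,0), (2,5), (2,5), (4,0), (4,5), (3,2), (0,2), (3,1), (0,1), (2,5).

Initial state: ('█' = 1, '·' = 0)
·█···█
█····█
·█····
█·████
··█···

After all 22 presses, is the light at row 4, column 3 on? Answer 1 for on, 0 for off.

k=0  ·█···█
█····█
·█····
█·████
··█···
k=1  ·█··█·
█·····
·█····
█·████
··█···
k=2  ██··█·
·█····
██····
█·████
··█···
k=3  ██····
·█·███
██··█·
█·████
··█···
k=4  █████·
·█··██
██··█·
█·████
··█···
k=5  ██████
·█····
██··██
█·████
··█···
k=6  ██████
·█····
█···██
·█·███
·██···
k=7  ██████
·█····
█···██
·█████
···█··
k=8  ███···
·█··█·
█···██
·█████
···█··
k=9  ███···
·█··█·
█···█·
·███··
···█·█
k=10  ██████
·█····
█···█·
·███··
···█·█
k=11  ··████
██····
█···█·
·███··
···█·█
k=12  ··████
█·····
·██·█·
··██··
···█·█
k=13  ██████
······
·██·█·
··██··
···█·█
k=14  ██████
·····█
·██··█
··██·█
···█·█
k=15  ██████
······
·██·█·
··██··
···█·█
k=16  ██████
······
·██·█·
█·██··
██·█·█
k=17  ██████
······
·██·█·
█·██·█
██·██·
k=18  ██████
······
·█··█·
██···█
█████·
k=19  █···██
··█···
·█··█·
██···█
█████·
k=20  █···██
··█···
····█·
··█··█
█·███·
k=21  ·██·██
·██···
····█·
··█··█
█·███·
k=22  ·██·██
·██··█
·····█
··█···
█·███·

1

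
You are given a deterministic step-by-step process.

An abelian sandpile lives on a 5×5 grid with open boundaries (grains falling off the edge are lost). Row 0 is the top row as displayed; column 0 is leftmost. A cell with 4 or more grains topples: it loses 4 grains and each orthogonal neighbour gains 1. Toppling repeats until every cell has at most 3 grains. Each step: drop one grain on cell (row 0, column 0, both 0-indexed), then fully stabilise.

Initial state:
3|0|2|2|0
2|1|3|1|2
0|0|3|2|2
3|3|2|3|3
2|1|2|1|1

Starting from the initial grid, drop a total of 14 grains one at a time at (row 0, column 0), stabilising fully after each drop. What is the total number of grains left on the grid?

k=0  3|0|2|2|0
2|1|3|1|2
0|0|3|2|2
3|3|2|3|3
2|1|2|1|1
k=1  0|1|2|2|0
3|1|3|1|2
0|0|3|2|2
3|3|2|3|3
2|1|2|1|1
k=2  1|1|2|2|0
3|1|3|1|2
0|0|3|2|2
3|3|2|3|3
2|1|2|1|1
k=3  2|1|2|2|0
3|1|3|1|2
0|0|3|2|2
3|3|2|3|3
2|1|2|1|1
k=4  3|1|2|2|0
3|1|3|1|2
0|0|3|2|2
3|3|2|3|3
2|1|2|1|1
k=5  1|2|2|2|0
0|2|3|1|2
1|0|3|2|2
3|3|2|3|3
2|1|2|1|1
k=6  2|2|2|2|0
0|2|3|1|2
1|0|3|2|2
3|3|2|3|3
2|1|2|1|1
k=7  3|2|2|2|0
0|2|3|1|2
1|0|3|2|2
3|3|2|3|3
2|1|2|1|1
k=8  0|3|2|2|0
1|2|3|1|2
1|0|3|2|2
3|3|2|3|3
2|1|2|1|1
k=9  1|3|2|2|0
1|2|3|1|2
1|0|3|2|2
3|3|2|3|3
2|1|2|1|1
k=10  2|3|2|2|0
1|2|3|1|2
1|0|3|2|2
3|3|2|3|3
2|1|2|1|1
k=11  3|3|2|2|0
1|2|3|1|2
1|0|3|2|2
3|3|2|3|3
2|1|2|1|1
k=12  1|0|3|2|0
2|3|3|1|2
1|0|3|2|2
3|3|2|3|3
2|1|2|1|1
k=13  2|0|3|2|0
2|3|3|1|2
1|0|3|2|2
3|3|2|3|3
2|1|2|1|1
k=14  3|0|3|2|0
2|3|3|1|2
1|0|3|2|2
3|3|2|3|3
2|1|2|1|1

48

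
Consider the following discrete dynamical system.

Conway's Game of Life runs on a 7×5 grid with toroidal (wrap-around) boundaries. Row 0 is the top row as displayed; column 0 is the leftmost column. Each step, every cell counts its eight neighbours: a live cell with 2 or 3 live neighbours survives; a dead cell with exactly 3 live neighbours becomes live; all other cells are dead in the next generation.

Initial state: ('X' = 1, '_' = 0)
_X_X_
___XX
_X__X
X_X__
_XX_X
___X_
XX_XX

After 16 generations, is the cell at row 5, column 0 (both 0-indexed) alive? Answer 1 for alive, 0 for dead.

0

0) _X_X_
___XX
_X__X
X_X__
_XX_X
___X_
XX_XX
1) _X___
___XX
_XX_X
__X_X
XXX_X
_____
XX_X_
2) _X_X_
_X_XX
_XX_X
____X
XXX_X
___X_
XXX__
3) ___X_
_X__X
_XX_X
____X
XXX_X
___X_
XX_XX
4) _X_X_
_X__X
_XX_X
____X
XXX_X
_____
X__X_
5) _X_X_
_X__X
_XX_X
____X
XX_XX
__XX_
__X_X
6) _X_XX
_X__X
_XX_X
_____
XX___
_____
_X__X
7) _X_XX
_X__X
_XXX_
__X__
_____
_X___
__XXX
8) _X___
_X__X
XX_X_
_XXX_
_____
__XX_
_X__X
9) _XX__
_X__X
___X_
XX_XX
_X___
__XX_
XX_X_
10) ___XX
XX_X_
_X_X_
XX_XX
_X___
X__XX
X__XX
11) _X___
XX_X_
___X_
_X_XX
_X___
_XXX_
__X__
12) XX___
XX__X
_X_X_
X__XX
_X__X
_X_X_
___X_
13) _XX__
____X
_X_X_
_X_X_
_X___
X__XX
XX__X
14) _XXXX
XX_X_
X__XX
XX___
_X_X_
__XX_
_____
15) _X_XX
_____
___X_
_X_X_
XX_XX
__XX_
_X__X
16) __XXX
__XXX
__X__
_X_X_
XX___
_____
_X__X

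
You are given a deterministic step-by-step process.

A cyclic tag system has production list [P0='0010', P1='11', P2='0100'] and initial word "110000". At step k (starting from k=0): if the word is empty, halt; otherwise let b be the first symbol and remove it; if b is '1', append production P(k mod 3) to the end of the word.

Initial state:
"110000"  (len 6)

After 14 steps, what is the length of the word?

step 0: "110000"  (len 6)
step 1: "100000010"  (len 9)
step 2: "0000001011"  (len 10)
step 3: "000001011"  (len 9)
step 4: "00001011"  (len 8)
step 5: "0001011"  (len 7)
step 6: "001011"  (len 6)
step 7: "01011"  (len 5)
step 8: "1011"  (len 4)
step 9: "0110100"  (len 7)
step 10: "110100"  (len 6)
step 11: "1010011"  (len 7)
step 12: "0100110100"  (len 10)
step 13: "100110100"  (len 9)
step 14: "0011010011"  (len 10)

10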